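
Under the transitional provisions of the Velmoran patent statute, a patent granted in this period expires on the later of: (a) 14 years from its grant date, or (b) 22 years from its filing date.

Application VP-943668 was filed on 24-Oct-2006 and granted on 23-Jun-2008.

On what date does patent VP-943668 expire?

(a) grant + 14 years → 23 June 2022.
(b) filing + 22 years → 24 October 2028.
Later of the two: 24 October 2028.

2028-10-24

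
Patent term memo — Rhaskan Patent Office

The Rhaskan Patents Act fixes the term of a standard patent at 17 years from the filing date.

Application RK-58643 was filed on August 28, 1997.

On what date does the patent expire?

August 28, 2014

Filing date + 17 years → 28 August 2014.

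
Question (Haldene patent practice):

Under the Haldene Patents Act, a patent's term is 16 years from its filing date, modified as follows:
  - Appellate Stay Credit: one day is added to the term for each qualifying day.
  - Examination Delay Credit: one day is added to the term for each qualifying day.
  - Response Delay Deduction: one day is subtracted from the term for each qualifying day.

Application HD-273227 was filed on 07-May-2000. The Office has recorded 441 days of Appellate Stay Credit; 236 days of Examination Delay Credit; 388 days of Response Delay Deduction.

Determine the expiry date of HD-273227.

Base term: filing date + 16 years → 7 May 2016.
Appellate Stay Credit: +441 days → 22 July 2017.
Examination Delay Credit: +236 days → 15 March 2018.
Response Delay Deduction: −388 days → 20 February 2017.

2017-02-20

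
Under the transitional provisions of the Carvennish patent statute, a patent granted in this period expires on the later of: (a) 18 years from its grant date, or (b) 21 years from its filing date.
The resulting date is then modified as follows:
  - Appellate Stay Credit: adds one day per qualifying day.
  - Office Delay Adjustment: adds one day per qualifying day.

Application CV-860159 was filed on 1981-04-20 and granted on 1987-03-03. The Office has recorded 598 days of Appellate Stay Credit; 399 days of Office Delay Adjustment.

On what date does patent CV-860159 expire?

2007-11-25

(a) grant + 18 years → 3 March 2005.
(b) filing + 21 years → 20 April 2002.
Later of the two: 3 March 2005.
Appellate Stay Credit: +598 days → 22 October 2006.
Office Delay Adjustment: +399 days → 25 November 2007.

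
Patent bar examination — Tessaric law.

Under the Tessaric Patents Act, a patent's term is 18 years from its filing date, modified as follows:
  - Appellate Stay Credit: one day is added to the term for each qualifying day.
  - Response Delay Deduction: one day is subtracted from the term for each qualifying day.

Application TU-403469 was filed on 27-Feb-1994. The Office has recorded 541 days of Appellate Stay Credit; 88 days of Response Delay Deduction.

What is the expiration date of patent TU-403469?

May 25, 2013

Base term: filing date + 18 years → 27 February 2012.
Appellate Stay Credit: +541 days → 21 August 2013.
Response Delay Deduction: −88 days → 25 May 2013.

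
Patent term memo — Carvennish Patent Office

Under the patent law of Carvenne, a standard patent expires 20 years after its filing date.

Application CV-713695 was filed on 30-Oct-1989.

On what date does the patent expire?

Filing date + 20 years → 30 October 2009.

October 30, 2009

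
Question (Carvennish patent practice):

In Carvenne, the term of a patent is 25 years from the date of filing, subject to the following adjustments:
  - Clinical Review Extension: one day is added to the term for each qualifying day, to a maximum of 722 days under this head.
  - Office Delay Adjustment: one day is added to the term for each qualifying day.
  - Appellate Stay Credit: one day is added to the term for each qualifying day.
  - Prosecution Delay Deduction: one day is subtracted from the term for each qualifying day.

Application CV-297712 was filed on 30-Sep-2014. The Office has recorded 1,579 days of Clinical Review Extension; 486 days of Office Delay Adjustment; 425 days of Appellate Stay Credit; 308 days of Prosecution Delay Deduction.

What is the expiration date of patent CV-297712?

Base term: filing date + 25 years → 30 September 2039.
Clinical Review Extension: 1579 days claimed exceeds the 722-day cap, so +722 days → 21 September 2041.
Office Delay Adjustment: +486 days → 20 January 2043.
Appellate Stay Credit: +425 days → 20 March 2044.
Prosecution Delay Deduction: −308 days → 17 May 2043.

May 17, 2043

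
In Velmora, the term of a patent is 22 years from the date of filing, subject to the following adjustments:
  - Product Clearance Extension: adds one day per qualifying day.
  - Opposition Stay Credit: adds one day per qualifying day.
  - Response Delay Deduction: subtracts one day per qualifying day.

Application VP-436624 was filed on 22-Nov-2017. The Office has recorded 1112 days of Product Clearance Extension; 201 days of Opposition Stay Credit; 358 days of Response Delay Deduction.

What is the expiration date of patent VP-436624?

July 4, 2042

Base term: filing date + 22 years → 22 November 2039.
Product Clearance Extension: +1112 days → 8 December 2042.
Opposition Stay Credit: +201 days → 27 June 2043.
Response Delay Deduction: −358 days → 4 July 2042.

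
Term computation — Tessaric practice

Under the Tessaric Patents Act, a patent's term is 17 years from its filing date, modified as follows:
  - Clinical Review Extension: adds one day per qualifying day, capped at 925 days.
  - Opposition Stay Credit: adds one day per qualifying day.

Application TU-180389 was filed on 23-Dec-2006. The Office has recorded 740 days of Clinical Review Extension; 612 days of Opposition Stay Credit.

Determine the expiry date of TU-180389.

2027-09-05

Base term: filing date + 17 years → 23 December 2023.
Clinical Review Extension: 740 days (within the 925-day cap) → +740 days → 1 January 2026.
Opposition Stay Credit: +612 days → 5 September 2027.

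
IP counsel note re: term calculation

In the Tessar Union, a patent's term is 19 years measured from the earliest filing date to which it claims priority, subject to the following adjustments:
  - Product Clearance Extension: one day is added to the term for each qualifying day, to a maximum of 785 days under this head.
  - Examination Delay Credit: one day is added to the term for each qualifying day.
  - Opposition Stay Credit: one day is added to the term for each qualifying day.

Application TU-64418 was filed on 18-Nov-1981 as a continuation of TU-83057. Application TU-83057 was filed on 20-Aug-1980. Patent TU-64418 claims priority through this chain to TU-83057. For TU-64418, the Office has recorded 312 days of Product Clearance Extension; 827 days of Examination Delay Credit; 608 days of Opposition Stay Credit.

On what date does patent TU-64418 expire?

Earliest priority filing: 20 August 1980.
Base term: 20 August 1980 + 19 years → 20 August 1999.
Product Clearance Extension: 312 days (within the 785-day cap) → +312 days → 27 June 2000.
Examination Delay Credit: +827 days → 2 October 2002.
Opposition Stay Credit: +608 days → 1 June 2004.

2004-06-01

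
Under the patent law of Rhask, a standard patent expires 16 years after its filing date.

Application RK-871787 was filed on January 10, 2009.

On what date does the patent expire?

January 10, 2025

Filing date + 16 years → 10 January 2025.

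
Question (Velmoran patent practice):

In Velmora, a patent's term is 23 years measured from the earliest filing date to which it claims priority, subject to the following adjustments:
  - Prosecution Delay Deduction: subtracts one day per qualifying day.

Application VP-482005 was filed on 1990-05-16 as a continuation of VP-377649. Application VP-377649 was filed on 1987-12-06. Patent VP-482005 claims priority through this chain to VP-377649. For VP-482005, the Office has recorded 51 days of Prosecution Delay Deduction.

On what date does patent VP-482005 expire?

Earliest priority filing: 6 December 1987.
Base term: 6 December 1987 + 23 years → 6 December 2010.
Prosecution Delay Deduction: −51 days → 16 October 2010.

2010-10-16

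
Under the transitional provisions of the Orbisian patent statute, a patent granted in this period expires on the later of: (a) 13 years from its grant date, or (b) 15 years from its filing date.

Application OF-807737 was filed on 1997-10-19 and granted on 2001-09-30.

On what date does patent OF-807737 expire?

2014-09-30

(a) grant + 13 years → 30 September 2014.
(b) filing + 15 years → 19 October 2012.
Later of the two: 30 September 2014.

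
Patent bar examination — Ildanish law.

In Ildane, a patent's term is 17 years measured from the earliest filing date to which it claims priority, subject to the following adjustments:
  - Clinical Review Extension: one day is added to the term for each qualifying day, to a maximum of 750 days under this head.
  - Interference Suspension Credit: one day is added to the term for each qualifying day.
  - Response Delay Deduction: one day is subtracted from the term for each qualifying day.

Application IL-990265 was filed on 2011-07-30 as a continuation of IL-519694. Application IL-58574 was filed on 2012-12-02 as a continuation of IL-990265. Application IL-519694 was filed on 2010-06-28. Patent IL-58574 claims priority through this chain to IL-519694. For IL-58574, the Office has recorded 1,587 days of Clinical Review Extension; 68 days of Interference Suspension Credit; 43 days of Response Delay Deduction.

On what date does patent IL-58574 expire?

August 11, 2029

Earliest priority filing: 28 June 2010.
Base term: 28 June 2010 + 17 years → 28 June 2027.
Clinical Review Extension: 1587 days claimed exceeds the 750-day cap, so +750 days → 17 July 2029.
Interference Suspension Credit: +68 days → 23 September 2029.
Response Delay Deduction: −43 days → 11 August 2029.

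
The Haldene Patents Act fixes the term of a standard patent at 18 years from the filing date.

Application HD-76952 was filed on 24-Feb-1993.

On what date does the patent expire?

Filing date + 18 years → 24 February 2011.

2011-02-24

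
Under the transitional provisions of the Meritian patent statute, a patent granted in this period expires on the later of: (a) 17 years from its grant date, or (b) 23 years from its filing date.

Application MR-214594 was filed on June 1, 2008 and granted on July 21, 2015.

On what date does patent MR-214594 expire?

2032-07-21

(a) grant + 17 years → 21 July 2032.
(b) filing + 23 years → 1 June 2031.
Later of the two: 21 July 2032.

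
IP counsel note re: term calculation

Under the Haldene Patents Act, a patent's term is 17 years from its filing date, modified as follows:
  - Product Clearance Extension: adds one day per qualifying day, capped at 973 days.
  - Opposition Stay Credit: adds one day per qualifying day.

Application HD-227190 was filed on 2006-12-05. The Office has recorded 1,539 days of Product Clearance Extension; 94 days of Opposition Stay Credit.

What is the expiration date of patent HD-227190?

Base term: filing date + 17 years → 5 December 2023.
Product Clearance Extension: 1539 days claimed exceeds the 973-day cap, so +973 days → 4 August 2026.
Opposition Stay Credit: +94 days → 6 November 2026.

2026-11-06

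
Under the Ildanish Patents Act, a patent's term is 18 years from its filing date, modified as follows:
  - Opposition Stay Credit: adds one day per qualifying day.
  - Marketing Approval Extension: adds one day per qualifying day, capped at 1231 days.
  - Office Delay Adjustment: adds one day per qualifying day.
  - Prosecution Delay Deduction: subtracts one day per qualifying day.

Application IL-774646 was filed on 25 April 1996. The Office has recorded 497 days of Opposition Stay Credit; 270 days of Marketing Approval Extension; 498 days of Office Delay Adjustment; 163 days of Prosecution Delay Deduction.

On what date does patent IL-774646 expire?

Base term: filing date + 18 years → 25 April 2014.
Opposition Stay Credit: +497 days → 4 September 2015.
Marketing Approval Extension: 270 days (within the 1231-day cap) → +270 days → 31 May 2016.
Office Delay Adjustment: +498 days → 11 October 2017.
Prosecution Delay Deduction: −163 days → 1 May 2017.

May 1, 2017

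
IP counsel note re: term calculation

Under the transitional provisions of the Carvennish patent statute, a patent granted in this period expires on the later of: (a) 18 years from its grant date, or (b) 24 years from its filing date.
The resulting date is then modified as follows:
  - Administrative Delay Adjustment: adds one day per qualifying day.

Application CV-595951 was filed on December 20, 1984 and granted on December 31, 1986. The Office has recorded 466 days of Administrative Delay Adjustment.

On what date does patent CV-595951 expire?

(a) grant + 18 years → 31 December 2004.
(b) filing + 24 years → 20 December 2008.
Later of the two: 20 December 2008.
Administrative Delay Adjustment: +466 days → 31 March 2010.

March 31, 2010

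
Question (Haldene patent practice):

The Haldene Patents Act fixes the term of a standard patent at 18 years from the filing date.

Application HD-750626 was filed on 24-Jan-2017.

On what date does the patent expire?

2035-01-24

Filing date + 18 years → 24 January 2035.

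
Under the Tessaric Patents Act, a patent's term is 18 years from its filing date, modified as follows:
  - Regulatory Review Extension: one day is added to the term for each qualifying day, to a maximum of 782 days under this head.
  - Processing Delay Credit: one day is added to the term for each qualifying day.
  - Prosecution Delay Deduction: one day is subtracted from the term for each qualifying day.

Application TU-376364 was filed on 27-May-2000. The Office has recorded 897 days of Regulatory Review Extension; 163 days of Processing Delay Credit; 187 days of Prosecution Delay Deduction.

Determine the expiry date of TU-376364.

Base term: filing date + 18 years → 27 May 2018.
Regulatory Review Extension: 897 days claimed exceeds the 782-day cap, so +782 days → 17 July 2020.
Processing Delay Credit: +163 days → 27 December 2020.
Prosecution Delay Deduction: −187 days → 23 June 2020.

June 23, 2020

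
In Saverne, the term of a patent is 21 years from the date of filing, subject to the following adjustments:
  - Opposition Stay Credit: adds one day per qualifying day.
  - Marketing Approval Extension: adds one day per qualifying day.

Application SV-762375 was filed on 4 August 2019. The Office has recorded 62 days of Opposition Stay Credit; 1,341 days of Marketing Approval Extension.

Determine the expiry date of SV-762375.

2044-06-07

Base term: filing date + 21 years → 4 August 2040.
Opposition Stay Credit: +62 days → 5 October 2040.
Marketing Approval Extension: +1341 days → 7 June 2044.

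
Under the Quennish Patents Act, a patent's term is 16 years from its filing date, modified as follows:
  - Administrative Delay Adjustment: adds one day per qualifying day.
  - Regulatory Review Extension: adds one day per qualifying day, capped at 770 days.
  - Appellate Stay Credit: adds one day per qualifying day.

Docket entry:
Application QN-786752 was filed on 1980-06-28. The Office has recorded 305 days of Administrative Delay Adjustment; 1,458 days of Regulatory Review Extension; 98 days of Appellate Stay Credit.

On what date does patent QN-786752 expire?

1999-09-14

Base term: filing date + 16 years → 28 June 1996.
Administrative Delay Adjustment: +305 days → 29 April 1997.
Regulatory Review Extension: 1458 days claimed exceeds the 770-day cap, so +770 days → 8 June 1999.
Appellate Stay Credit: +98 days → 14 September 1999.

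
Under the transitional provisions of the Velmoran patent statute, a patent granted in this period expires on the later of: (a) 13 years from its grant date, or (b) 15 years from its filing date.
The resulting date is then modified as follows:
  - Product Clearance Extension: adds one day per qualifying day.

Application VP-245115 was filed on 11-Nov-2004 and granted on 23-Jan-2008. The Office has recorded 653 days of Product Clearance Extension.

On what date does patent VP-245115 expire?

(a) grant + 13 years → 23 January 2021.
(b) filing + 15 years → 11 November 2019.
Later of the two: 23 January 2021.
Product Clearance Extension: +653 days → 7 November 2022.

November 7, 2022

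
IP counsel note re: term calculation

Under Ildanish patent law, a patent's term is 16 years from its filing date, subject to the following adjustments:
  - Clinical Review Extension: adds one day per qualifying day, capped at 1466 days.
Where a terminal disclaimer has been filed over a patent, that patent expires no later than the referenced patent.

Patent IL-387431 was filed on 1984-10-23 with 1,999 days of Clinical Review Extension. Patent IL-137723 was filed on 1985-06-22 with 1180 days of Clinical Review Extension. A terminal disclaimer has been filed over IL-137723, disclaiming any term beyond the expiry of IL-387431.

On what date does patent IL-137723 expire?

Natural term of IL-137723:
  Base: filing + 16 years → 22 June 2001.
  Clinical Review Extension: 1180 days (within the 1466-day cap) → +1180 days → 14 September 2004.
Expiry of referenced patent IL-387431:
  Base: filing + 16 years → 23 October 2000.
  Clinical Review Extension: 1999 days claimed exceeds the 1466-day cap, so +1466 days → 28 October 2004.
Terminal disclaimer: IL-137723 expires on the earlier of 14 September 2004 and 28 October 2004.

2004-09-14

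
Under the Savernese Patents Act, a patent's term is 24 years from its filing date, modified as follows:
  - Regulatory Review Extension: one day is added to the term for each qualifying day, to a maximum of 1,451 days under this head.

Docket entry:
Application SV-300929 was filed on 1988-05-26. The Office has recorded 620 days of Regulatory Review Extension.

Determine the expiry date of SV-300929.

2014-02-05

Base term: filing date + 24 years → 26 May 2012.
Regulatory Review Extension: 620 days (within the 1451-day cap) → +620 days → 5 February 2014.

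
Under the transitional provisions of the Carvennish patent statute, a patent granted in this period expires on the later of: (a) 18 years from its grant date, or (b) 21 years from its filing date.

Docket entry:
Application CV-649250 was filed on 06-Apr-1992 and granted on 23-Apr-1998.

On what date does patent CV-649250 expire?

(a) grant + 18 years → 23 April 2016.
(b) filing + 21 years → 6 April 2013.
Later of the two: 23 April 2016.

2016-04-23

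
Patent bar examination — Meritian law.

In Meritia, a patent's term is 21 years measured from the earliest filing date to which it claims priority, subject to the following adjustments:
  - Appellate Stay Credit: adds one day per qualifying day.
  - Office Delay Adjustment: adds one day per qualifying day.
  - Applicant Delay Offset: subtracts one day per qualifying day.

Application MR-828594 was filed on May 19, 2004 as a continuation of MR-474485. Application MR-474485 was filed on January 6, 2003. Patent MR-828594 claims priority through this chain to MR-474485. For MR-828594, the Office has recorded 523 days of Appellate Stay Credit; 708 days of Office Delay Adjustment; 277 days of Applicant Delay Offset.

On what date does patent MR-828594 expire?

Earliest priority filing: 6 January 2003.
Base term: 6 January 2003 + 21 years → 6 January 2024.
Appellate Stay Credit: +523 days → 12 June 2025.
Office Delay Adjustment: +708 days → 21 May 2027.
Applicant Delay Offset: −277 days → 17 August 2026.

August 17, 2026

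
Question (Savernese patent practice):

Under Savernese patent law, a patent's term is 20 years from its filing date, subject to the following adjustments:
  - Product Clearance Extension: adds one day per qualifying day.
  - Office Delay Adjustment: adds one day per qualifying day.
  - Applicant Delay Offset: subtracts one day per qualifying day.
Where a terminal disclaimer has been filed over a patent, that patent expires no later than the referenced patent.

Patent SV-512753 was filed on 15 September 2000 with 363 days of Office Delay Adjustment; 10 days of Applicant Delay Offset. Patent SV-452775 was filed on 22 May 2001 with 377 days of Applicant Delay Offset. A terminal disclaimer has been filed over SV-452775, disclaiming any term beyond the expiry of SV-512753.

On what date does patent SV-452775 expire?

Natural term of SV-452775:
  Base: filing + 20 years → 22 May 2021.
  Applicant Delay Offset: −377 days → 10 May 2020.
Expiry of referenced patent SV-512753:
  Base: filing + 20 years → 15 September 2020.
  Office Delay Adjustment: +363 days → 13 September 2021.
  Applicant Delay Offset: −10 days → 3 September 2021.
Terminal disclaimer: SV-452775 expires on the earlier of 10 May 2020 and 3 September 2021.

May 10, 2020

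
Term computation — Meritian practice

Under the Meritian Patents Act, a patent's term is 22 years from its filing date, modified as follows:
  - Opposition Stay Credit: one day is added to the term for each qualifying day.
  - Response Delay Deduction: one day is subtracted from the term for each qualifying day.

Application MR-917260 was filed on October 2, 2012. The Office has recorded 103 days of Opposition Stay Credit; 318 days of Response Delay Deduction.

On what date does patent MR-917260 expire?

March 1, 2034

Base term: filing date + 22 years → 2 October 2034.
Opposition Stay Credit: +103 days → 13 January 2035.
Response Delay Deduction: −318 days → 1 March 2034.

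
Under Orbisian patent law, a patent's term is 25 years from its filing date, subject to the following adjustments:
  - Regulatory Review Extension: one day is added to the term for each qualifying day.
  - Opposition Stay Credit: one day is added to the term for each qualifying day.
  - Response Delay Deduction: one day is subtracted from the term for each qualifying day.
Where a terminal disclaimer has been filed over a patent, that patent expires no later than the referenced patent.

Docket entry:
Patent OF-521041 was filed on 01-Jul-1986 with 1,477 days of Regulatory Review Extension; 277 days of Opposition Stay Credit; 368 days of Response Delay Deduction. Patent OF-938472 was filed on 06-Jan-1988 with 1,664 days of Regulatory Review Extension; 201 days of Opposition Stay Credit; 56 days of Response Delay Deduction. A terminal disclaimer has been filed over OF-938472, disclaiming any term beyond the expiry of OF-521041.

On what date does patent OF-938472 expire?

April 17, 2015

Natural term of OF-938472:
  Base: filing + 25 years → 6 January 2013.
  Regulatory Review Extension: +1664 days → 28 July 2017.
  Opposition Stay Credit: +201 days → 14 February 2018.
  Response Delay Deduction: −56 days → 20 December 2017.
Expiry of referenced patent OF-521041:
  Base: filing + 25 years → 1 July 2011.
  Regulatory Review Extension: +1477 days → 17 July 2015.
  Opposition Stay Credit: +277 days → 19 April 2016.
  Response Delay Deduction: −368 days → 17 April 2015.
Terminal disclaimer: OF-938472 expires on the earlier of 20 December 2017 and 17 April 2015.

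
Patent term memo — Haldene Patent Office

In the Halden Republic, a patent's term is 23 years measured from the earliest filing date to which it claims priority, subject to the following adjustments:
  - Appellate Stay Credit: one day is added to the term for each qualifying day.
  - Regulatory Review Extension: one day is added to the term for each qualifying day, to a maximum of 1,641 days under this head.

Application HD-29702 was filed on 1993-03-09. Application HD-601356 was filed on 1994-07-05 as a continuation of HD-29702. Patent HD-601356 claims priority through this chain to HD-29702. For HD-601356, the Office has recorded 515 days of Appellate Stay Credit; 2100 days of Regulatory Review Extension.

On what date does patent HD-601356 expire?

Earliest priority filing: 9 March 1993.
Base term: 9 March 1993 + 23 years → 9 March 2016.
Appellate Stay Credit: +515 days → 6 August 2017.
Regulatory Review Extension: 2100 days claimed exceeds the 1641-day cap, so +1641 days → 2 February 2022.

February 2, 2022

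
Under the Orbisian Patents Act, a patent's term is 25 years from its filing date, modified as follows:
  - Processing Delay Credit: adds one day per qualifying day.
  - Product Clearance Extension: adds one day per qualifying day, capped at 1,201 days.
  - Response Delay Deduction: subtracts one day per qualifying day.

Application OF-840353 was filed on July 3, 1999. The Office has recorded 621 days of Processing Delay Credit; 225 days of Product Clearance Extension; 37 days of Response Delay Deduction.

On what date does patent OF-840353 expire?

2026-09-20

Base term: filing date + 25 years → 3 July 2024.
Processing Delay Credit: +621 days → 16 March 2026.
Product Clearance Extension: 225 days (within the 1201-day cap) → +225 days → 27 October 2026.
Response Delay Deduction: −37 days → 20 September 2026.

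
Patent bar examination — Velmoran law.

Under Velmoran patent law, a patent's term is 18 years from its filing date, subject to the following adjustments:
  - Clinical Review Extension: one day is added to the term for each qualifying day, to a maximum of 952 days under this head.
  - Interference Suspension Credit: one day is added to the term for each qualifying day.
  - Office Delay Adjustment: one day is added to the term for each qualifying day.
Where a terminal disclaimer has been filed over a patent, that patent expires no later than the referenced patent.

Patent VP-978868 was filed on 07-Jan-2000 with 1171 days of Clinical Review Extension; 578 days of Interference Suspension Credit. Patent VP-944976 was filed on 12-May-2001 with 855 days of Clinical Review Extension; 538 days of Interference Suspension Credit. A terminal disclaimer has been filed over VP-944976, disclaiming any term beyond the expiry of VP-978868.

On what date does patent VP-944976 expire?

Natural term of VP-944976:
  Base: filing + 18 years → 12 May 2019.
  Clinical Review Extension: 855 days (within the 952-day cap) → +855 days → 13 September 2021.
  Interference Suspension Credit: +538 days → 5 March 2023.
Expiry of referenced patent VP-978868:
  Base: filing + 18 years → 7 January 2018.
  Clinical Review Extension: 1171 days claimed exceeds the 952-day cap, so +952 days → 16 August 2020.
  Interference Suspension Credit: +578 days → 17 March 2022.
Terminal disclaimer: VP-944976 expires on the earlier of 5 March 2023 and 17 March 2022.

March 17, 2022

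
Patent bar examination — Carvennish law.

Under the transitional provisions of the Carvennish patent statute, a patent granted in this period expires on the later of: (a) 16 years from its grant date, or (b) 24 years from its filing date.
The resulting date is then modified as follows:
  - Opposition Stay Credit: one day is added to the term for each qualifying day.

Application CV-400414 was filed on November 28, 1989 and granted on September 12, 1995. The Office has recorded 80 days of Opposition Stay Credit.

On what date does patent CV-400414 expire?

February 16, 2014

(a) grant + 16 years → 12 September 2011.
(b) filing + 24 years → 28 November 2013.
Later of the two: 28 November 2013.
Opposition Stay Credit: +80 days → 16 February 2014.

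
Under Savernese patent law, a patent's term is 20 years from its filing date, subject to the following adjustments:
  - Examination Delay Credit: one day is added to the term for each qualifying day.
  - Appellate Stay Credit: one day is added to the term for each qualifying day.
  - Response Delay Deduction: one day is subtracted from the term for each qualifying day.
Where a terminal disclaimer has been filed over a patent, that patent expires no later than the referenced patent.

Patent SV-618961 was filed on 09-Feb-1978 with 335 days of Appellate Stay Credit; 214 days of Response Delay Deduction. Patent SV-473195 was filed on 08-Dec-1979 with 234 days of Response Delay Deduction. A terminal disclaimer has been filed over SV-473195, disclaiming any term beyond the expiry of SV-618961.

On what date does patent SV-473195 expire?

June 10, 1998

Natural term of SV-473195:
  Base: filing + 20 years → 8 December 1999.
  Response Delay Deduction: −234 days → 18 April 1999.
Expiry of referenced patent SV-618961:
  Base: filing + 20 years → 9 February 1998.
  Appellate Stay Credit: +335 days → 10 January 1999.
  Response Delay Deduction: −214 days → 10 June 1998.
Terminal disclaimer: SV-473195 expires on the earlier of 18 April 1999 and 10 June 1998.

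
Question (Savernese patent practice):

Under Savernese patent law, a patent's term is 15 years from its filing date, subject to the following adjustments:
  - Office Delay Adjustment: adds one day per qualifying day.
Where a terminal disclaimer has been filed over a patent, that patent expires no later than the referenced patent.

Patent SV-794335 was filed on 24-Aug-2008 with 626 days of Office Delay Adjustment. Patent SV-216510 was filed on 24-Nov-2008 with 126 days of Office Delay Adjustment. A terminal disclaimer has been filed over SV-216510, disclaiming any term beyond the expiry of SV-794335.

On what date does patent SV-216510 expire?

Natural term of SV-216510:
  Base: filing + 15 years → 24 November 2023.
  Office Delay Adjustment: +126 days → 29 March 2024.
Expiry of referenced patent SV-794335:
  Base: filing + 15 years → 24 August 2023.
  Office Delay Adjustment: +626 days → 11 May 2025.
Terminal disclaimer: SV-216510 expires on the earlier of 29 March 2024 and 11 May 2025.

2024-03-29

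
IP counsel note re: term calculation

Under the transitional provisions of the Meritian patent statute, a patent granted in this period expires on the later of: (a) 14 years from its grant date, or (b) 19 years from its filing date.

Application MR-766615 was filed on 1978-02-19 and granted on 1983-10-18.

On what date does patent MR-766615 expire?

(a) grant + 14 years → 18 October 1997.
(b) filing + 19 years → 19 February 1997.
Later of the two: 18 October 1997.

1997-10-18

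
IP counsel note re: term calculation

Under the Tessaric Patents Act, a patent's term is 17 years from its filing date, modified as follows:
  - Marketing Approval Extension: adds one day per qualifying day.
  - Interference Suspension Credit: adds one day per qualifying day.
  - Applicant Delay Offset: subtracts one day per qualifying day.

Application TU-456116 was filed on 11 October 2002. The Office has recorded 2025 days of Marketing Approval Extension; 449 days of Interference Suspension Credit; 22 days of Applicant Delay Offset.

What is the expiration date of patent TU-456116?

June 28, 2026

Base term: filing date + 17 years → 11 October 2019.
Marketing Approval Extension: +2025 days → 27 April 2025.
Interference Suspension Credit: +449 days → 20 July 2026.
Applicant Delay Offset: −22 days → 28 June 2026.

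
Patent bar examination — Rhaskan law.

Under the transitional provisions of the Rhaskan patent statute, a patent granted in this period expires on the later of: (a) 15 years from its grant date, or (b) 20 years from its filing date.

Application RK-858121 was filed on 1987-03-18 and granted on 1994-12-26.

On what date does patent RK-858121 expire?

2009-12-26

(a) grant + 15 years → 26 December 2009.
(b) filing + 20 years → 18 March 2007.
Later of the two: 26 December 2009.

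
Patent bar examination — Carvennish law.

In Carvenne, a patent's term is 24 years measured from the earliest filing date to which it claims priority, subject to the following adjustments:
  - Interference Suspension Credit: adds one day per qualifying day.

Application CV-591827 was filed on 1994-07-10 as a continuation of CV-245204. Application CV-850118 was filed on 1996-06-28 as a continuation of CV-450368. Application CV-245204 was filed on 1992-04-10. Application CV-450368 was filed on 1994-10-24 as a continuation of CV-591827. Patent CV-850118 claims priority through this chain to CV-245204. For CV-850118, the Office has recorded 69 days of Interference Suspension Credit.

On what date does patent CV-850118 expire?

Earliest priority filing: 10 April 1992.
Base term: 10 April 1992 + 24 years → 10 April 2016.
Interference Suspension Credit: +69 days → 18 June 2016.

2016-06-18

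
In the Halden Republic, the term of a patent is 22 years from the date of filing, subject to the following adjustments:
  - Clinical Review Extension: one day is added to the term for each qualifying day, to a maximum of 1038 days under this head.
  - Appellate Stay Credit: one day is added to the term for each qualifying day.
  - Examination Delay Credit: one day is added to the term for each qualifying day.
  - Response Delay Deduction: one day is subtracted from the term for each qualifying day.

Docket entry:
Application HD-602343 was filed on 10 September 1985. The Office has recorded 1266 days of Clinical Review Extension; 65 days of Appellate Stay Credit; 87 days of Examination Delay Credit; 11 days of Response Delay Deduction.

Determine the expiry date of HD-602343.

2010-12-02

Base term: filing date + 22 years → 10 September 2007.
Clinical Review Extension: 1266 days claimed exceeds the 1038-day cap, so +1038 days → 14 July 2010.
Appellate Stay Credit: +65 days → 17 September 2010.
Examination Delay Credit: +87 days → 13 December 2010.
Response Delay Deduction: −11 days → 2 December 2010.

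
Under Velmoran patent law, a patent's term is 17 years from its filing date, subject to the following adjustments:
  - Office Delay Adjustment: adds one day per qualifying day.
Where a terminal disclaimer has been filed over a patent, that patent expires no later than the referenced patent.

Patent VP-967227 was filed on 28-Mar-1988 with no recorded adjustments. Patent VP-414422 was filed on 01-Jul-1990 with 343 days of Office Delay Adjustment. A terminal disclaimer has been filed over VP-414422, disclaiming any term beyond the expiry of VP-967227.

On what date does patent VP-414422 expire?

2005-03-28

Natural term of VP-414422:
  Base: filing + 17 years → 1 July 2007.
  Office Delay Adjustment: +343 days → 8 June 2008.
Expiry of referenced patent VP-967227:
  Base: filing + 17 years → 28 March 2005.
Terminal disclaimer: VP-414422 expires on the earlier of 8 June 2008 and 28 March 2005.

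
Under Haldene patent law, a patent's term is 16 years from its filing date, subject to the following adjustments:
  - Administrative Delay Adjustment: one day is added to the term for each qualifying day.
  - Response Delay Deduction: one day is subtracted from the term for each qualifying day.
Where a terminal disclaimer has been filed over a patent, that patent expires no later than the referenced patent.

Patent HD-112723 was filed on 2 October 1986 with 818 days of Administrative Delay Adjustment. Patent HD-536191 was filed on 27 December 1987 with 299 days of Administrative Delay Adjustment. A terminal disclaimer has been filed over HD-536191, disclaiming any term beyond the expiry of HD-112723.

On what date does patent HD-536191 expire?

October 21, 2004

Natural term of HD-536191:
  Base: filing + 16 years → 27 December 2003.
  Administrative Delay Adjustment: +299 days → 21 October 2004.
Expiry of referenced patent HD-112723:
  Base: filing + 16 years → 2 October 2002.
  Administrative Delay Adjustment: +818 days → 28 December 2004.
Terminal disclaimer: HD-536191 expires on the earlier of 21 October 2004 and 28 December 2004.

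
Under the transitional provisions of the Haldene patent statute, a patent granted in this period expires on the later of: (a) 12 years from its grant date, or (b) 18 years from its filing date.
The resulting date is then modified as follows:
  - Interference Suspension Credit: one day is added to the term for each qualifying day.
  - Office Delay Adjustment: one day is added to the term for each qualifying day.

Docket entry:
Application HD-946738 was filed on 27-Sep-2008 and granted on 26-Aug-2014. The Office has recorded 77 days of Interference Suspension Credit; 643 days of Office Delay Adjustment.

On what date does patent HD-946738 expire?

(a) grant + 12 years → 26 August 2026.
(b) filing + 18 years → 27 September 2026.
Later of the two: 27 September 2026.
Interference Suspension Credit: +77 days → 13 December 2026.
Office Delay Adjustment: +643 days → 16 September 2028.

September 16, 2028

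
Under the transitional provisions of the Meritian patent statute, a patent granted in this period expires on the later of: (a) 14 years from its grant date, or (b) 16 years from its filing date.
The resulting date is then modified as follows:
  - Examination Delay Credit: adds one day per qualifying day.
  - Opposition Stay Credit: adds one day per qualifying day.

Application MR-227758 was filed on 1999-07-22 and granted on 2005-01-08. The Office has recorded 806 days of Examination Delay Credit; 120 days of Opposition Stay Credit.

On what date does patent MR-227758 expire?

July 22, 2021

(a) grant + 14 years → 8 January 2019.
(b) filing + 16 years → 22 July 2015.
Later of the two: 8 January 2019.
Examination Delay Credit: +806 days → 24 March 2021.
Opposition Stay Credit: +120 days → 22 July 2021.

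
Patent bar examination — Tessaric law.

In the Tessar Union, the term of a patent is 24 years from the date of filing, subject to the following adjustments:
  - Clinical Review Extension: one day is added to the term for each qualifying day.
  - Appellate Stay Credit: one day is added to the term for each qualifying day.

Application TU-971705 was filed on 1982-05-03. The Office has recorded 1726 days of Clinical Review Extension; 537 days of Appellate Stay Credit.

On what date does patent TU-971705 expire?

July 13, 2012

Base term: filing date + 24 years → 3 May 2006.
Clinical Review Extension: +1726 days → 23 January 2011.
Appellate Stay Credit: +537 days → 13 July 2012.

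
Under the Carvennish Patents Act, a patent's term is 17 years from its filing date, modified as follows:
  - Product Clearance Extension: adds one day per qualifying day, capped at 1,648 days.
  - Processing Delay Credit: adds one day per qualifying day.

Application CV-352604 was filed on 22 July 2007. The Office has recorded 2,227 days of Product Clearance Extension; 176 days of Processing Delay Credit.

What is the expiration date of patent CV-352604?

2029-07-20

Base term: filing date + 17 years → 22 July 2024.
Product Clearance Extension: 2227 days claimed exceeds the 1648-day cap, so +1648 days → 25 January 2029.
Processing Delay Credit: +176 days → 20 July 2029.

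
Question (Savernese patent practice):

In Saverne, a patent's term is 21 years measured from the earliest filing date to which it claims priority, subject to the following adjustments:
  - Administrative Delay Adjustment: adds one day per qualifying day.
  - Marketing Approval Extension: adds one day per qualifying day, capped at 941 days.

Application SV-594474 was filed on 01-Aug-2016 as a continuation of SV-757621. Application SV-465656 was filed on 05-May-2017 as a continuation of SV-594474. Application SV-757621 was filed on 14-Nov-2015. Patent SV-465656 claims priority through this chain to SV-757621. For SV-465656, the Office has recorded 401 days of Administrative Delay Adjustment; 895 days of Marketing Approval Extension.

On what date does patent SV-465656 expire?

2040-06-02

Earliest priority filing: 14 November 2015.
Base term: 14 November 2015 + 21 years → 14 November 2036.
Administrative Delay Adjustment: +401 days → 20 December 2037.
Marketing Approval Extension: 895 days (within the 941-day cap) → +895 days → 2 June 2040.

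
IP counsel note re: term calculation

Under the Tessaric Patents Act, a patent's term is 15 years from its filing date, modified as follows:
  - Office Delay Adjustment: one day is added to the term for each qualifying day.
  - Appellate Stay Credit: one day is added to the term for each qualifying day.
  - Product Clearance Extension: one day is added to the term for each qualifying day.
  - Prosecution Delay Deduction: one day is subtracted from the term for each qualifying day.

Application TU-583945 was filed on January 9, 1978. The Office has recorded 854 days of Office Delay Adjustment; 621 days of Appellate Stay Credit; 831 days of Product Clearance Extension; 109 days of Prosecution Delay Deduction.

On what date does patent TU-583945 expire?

January 15, 1999

Base term: filing date + 15 years → 9 January 1993.
Office Delay Adjustment: +854 days → 13 May 1995.
Appellate Stay Credit: +621 days → 23 January 1997.
Product Clearance Extension: +831 days → 4 May 1999.
Prosecution Delay Deduction: −109 days → 15 January 1999.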